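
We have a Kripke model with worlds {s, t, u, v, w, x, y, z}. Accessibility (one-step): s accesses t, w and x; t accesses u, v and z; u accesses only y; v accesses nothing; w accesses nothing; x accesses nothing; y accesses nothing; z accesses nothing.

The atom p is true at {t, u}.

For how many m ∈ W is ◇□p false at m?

5

s: successors {t, w, x}; □p there: t:F, w:T, x:T. ✓
t: successors {u, v, z}; □p there: u:F, v:T, z:T. ✓
u: successors {y}; □p there: y:T. ✓
v: no successors, so ◇□p fails. ✗
w: no successors, so ◇□p fails. ✗
x: no successors, so ◇□p fails. ✗
y: no successors, so ◇□p fails. ✗
z: no successors, so ◇□p fails. ✗
Satisfying worlds: {s, t, u}.
So ◇□p fails at the other 5 worlds.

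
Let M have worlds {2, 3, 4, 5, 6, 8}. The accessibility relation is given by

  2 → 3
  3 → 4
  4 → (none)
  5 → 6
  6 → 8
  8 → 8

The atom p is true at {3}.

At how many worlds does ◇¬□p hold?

2: successors {3}; ¬□p there: 3:T. ✓
3: successors {4}; ¬□p there: 4:F. ✗
4: no successors, so ◇¬□p fails. ✗
5: successors {6}; ¬□p there: 6:T. ✓
6: successors {8}; ¬□p there: 8:T. ✓
8: successors {8}; ¬□p there: 8:T. ✓
Satisfying worlds: {2, 5, 6, 8}.

4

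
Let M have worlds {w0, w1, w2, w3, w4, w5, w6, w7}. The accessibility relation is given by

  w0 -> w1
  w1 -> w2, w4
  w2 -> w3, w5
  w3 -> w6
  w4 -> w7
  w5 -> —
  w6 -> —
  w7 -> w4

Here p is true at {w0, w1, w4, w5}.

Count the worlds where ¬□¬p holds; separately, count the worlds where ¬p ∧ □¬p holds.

4 and 2

For ¬□¬p:
w0: □¬p is F. ✓
w1: □¬p is F. ✓
w2: □¬p is F. ✓
w3: □¬p is T. ✗
w4: □¬p is T. ✗
w5: □¬p is T. ✗
w6: □¬p is T. ✗
w7: □¬p is F. ✓
— 4 worlds.
For ¬p ∧ □¬p:
w0: ¬p is F, □¬p is F. ✗
w1: ¬p is F, □¬p is F. ✗
w2: ¬p is T, □¬p is F. ✗
w3: ¬p is T, □¬p is T. ✓
w4: ¬p is F, □¬p is T. ✗
w5: ¬p is F, □¬p is T. ✗
w6: ¬p is T, □¬p is T. ✓
w7: ¬p is T, □¬p is F. ✗
— 2 worlds.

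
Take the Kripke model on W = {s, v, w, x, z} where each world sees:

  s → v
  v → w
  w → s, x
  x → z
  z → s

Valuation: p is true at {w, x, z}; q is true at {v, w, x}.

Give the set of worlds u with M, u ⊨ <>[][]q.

s: successors {v}; [][]q there: v:F. ✗
v: successors {w}; [][]q there: w:F. ✗
w: successors {s, x}; [][]q there: s:T, x:F. ✓
x: successors {z}; [][]q there: z:T. ✓
z: successors {s}; [][]q there: s:T. ✓

{w, x, z}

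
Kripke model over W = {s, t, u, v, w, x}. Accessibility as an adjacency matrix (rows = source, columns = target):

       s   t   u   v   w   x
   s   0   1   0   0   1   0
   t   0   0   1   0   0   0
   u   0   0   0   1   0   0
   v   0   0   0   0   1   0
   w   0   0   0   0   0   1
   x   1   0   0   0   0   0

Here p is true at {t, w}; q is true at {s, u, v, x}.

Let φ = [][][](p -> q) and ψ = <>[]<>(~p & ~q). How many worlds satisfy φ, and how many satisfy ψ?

For [][][](p -> q):
s: successors {t, w}; [][](p -> q) there: t:T, w:T. ✓
t: successors {u}; [][](p -> q) there: u:F. ✗
u: successors {v}; [][](p -> q) there: v:T. ✓
v: successors {w}; [][](p -> q) there: w:T. ✓
w: successors {x}; [][](p -> q) there: x:F. ✗
x: successors {s}; [][](p -> q) there: s:T. ✓
— 4 worlds.
For <>[]<>(~p & ~q):
s: successors {t, w}; []<>(~p & ~q) there: t:F, w:F. ✗
t: successors {u}; []<>(~p & ~q) there: u:F. ✗
u: successors {v}; []<>(~p & ~q) there: v:F. ✗
v: successors {w}; []<>(~p & ~q) there: w:F. ✗
w: successors {x}; []<>(~p & ~q) there: x:F. ✗
x: successors {s}; []<>(~p & ~q) there: s:F. ✗
— 0 worlds.

4 and 0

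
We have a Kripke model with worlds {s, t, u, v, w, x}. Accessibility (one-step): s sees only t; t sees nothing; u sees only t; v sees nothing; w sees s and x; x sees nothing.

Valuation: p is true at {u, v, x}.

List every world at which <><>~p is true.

s: successors {t}; <>~p there: t:F. ✗
t: no successors, so <><>~p fails. ✗
u: successors {t}; <>~p there: t:F. ✗
v: no successors, so <><>~p fails. ✗
w: successors {s, x}; <>~p there: s:T, x:F. ✓
x: no successors, so <><>~p fails. ✗

{w}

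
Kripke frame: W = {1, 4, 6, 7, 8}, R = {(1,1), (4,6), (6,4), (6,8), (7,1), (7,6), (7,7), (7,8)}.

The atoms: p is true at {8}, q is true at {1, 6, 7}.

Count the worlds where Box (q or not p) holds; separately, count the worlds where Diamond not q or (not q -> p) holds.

3 and 4

For Box (q or not p):
1: successors {1}; q or not p there: 1:T. ✓
4: successors {6}; q or not p there: 6:T. ✓
6: successors {4, 8}; q or not p there: 4:T, 8:F. ✗
7: successors {1, 6, 7, 8}; q or not p there: 1:T, 6:T, 7:T, 8:F. ✗
8: no successors, so Box (q or not p) holds vacuously. ✓
— 3 worlds.
For Diamond not q or (not q -> p):
1: Diamond not q is F, not q -> p is T. ✓
4: Diamond not q is F, not q -> p is F. ✗
6: Diamond not q is T, not q -> p is T. ✓
7: Diamond not q is T, not q -> p is T. ✓
8: Diamond not q is F, not q -> p is T. ✓
— 4 worlds.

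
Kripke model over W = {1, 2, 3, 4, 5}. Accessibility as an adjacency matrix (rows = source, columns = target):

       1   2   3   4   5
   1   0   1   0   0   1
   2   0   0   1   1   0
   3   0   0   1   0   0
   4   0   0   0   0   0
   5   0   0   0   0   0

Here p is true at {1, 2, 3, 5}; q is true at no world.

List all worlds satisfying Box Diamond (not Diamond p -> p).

1: successors {2, 5}; Diamond (not Diamond p -> p) there: 2:T, 5:F. ✗
2: successors {3, 4}; Diamond (not Diamond p -> p) there: 3:T, 4:F. ✗
3: successors {3}; Diamond (not Diamond p -> p) there: 3:T. ✓
4: no successors, so Box Diamond (not Diamond p -> p) holds vacuously. ✓
5: no successors, so Box Diamond (not Diamond p -> p) holds vacuously. ✓

{3, 4, 5}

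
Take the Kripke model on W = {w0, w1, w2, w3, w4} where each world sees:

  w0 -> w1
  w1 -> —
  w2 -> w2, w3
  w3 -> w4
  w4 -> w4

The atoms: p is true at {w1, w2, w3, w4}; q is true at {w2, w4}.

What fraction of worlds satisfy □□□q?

w0: successors {w1}; □□q there: w1:T. ✓
w1: no successors, so □□□q holds vacuously. ✓
w2: successors {w2, w3}; □□q there: w2:F, w3:T. ✗
w3: successors {w4}; □□q there: w4:T. ✓
w4: successors {w4}; □□q there: w4:T. ✓
That's 4 of 5 worlds, so 4/5.

4/5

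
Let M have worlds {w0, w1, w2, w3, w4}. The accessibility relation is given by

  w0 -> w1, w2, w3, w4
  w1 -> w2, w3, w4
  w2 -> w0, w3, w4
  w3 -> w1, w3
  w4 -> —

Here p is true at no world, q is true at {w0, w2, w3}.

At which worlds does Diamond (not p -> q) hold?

{w0, w1, w2, w3}

w0: successors {w1, w2, w3, w4}; not p -> q there: w1:F, w2:T, w3:T, w4:F. ✓
w1: successors {w2, w3, w4}; not p -> q there: w2:T, w3:T, w4:F. ✓
w2: successors {w0, w3, w4}; not p -> q there: w0:T, w3:T, w4:F. ✓
w3: successors {w1, w3}; not p -> q there: w1:F, w3:T. ✓
w4: no successors, so Diamond (not p -> q) fails. ✗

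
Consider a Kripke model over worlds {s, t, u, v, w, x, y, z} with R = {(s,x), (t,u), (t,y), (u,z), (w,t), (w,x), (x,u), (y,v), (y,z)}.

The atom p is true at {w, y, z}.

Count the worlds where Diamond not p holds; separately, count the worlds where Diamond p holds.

For Diamond not p:
s: successors {x}; not p there: x:T. ✓
t: successors {u, y}; not p there: u:T, y:F. ✓
u: successors {z}; not p there: z:F. ✗
v: no successors, so Diamond not p fails. ✗
w: successors {t, x}; not p there: t:T, x:T. ✓
x: successors {u}; not p there: u:T. ✓
y: successors {v, z}; not p there: v:T, z:F. ✓
z: no successors, so Diamond not p fails. ✗
— 5 worlds.
For Diamond p:
s: successors {x}; p there: x:F. ✗
t: successors {u, y}; p there: u:F, y:T. ✓
u: successors {z}; p there: z:T. ✓
v: no successors, so Diamond p fails. ✗
w: successors {t, x}; p there: t:F, x:F. ✗
x: successors {u}; p there: u:F. ✗
y: successors {v, z}; p there: v:F, z:T. ✓
z: no successors, so Diamond p fails. ✗
— 3 worlds.

5 and 3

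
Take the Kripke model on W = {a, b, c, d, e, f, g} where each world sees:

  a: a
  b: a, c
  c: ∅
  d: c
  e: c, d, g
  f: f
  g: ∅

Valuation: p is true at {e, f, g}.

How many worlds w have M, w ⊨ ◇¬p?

4

a: successors {a}; ¬p there: a:T. ✓
b: successors {a, c}; ¬p there: a:T, c:T. ✓
c: no successors, so ◇¬p fails. ✗
d: successors {c}; ¬p there: c:T. ✓
e: successors {c, d, g}; ¬p there: c:T, d:T, g:F. ✓
f: successors {f}; ¬p there: f:F. ✗
g: no successors, so ◇¬p fails. ✗
Satisfying worlds: {a, b, d, e}.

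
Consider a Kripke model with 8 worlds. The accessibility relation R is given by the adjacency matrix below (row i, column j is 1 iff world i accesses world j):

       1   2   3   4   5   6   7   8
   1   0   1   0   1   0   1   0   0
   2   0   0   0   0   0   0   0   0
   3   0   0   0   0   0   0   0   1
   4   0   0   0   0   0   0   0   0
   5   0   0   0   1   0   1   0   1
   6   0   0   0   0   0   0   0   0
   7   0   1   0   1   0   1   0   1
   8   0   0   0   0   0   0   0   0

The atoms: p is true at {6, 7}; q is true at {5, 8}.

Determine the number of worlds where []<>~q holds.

4

1: successors {2, 4, 6}; <>~q there: 2:F, 4:F, 6:F. ✗
2: no successors, so []<>~q holds vacuously. ✓
3: successors {8}; <>~q there: 8:F. ✗
4: no successors, so []<>~q holds vacuously. ✓
5: successors {4, 6, 8}; <>~q there: 4:F, 6:F, 8:F. ✗
6: no successors, so []<>~q holds vacuously. ✓
7: successors {2, 4, 6, 8}; <>~q there: 2:F, 4:F, 6:F, 8:F. ✗
8: no successors, so []<>~q holds vacuously. ✓
Satisfying worlds: {2, 4, 6, 8}.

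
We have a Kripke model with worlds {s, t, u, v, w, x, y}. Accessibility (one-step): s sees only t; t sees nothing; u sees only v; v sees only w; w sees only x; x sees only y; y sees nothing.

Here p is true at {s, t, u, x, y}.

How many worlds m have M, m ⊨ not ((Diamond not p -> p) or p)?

s: (Diamond not p -> p) or p is T. ✗
t: (Diamond not p -> p) or p is T. ✗
u: (Diamond not p -> p) or p is T. ✗
v: (Diamond not p -> p) or p is F. ✓
w: (Diamond not p -> p) or p is T. ✗
x: (Diamond not p -> p) or p is T. ✗
y: (Diamond not p -> p) or p is T. ✗
Satisfying worlds: {v}.

1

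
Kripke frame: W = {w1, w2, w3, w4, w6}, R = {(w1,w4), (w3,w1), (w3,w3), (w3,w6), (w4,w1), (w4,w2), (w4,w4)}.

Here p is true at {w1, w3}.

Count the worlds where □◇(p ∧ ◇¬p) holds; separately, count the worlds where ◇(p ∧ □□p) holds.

3 and 0

For □◇(p ∧ ◇¬p):
w1: successors {w4}; ◇(p ∧ ◇¬p) there: w4:T. ✓
w2: no successors, so □◇(p ∧ ◇¬p) holds vacuously. ✓
w3: successors {w1, w3, w6}; ◇(p ∧ ◇¬p) there: w1:F, w3:T, w6:F. ✗
w4: successors {w1, w2, w4}; ◇(p ∧ ◇¬p) there: w1:F, w2:F, w4:T. ✗
w6: no successors, so □◇(p ∧ ◇¬p) holds vacuously. ✓
— 3 worlds.
For ◇(p ∧ □□p):
w1: successors {w4}; p ∧ □□p there: w4:F. ✗
w2: no successors, so ◇(p ∧ □□p) fails. ✗
w3: successors {w1, w3, w6}; p ∧ □□p there: w1:F, w3:F, w6:F. ✗
w4: successors {w1, w2, w4}; p ∧ □□p there: w1:F, w2:F, w4:F. ✗
w6: no successors, so ◇(p ∧ □□p) fails. ✗
— 0 worlds.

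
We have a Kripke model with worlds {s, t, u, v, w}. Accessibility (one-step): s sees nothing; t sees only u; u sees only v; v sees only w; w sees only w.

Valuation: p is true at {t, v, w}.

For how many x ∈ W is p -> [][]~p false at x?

3

s: p is F, [][]~p is T. ✓
t: p is T, [][]~p is F. ✗
u: p is F, [][]~p is F. ✓
v: p is T, [][]~p is F. ✗
w: p is T, [][]~p is F. ✗
Satisfying worlds: {s, u}.
So p -> [][]~p fails at the other 3 worlds.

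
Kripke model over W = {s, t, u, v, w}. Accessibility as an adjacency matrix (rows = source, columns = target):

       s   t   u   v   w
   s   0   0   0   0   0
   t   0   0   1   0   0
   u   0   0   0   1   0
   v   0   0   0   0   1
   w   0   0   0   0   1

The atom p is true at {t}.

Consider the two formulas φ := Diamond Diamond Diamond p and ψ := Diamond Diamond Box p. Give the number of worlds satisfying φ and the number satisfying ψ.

0 and 0

For Diamond Diamond Diamond p:
s: no successors, so Diamond Diamond Diamond p fails. ✗
t: successors {u}; Diamond Diamond p there: u:F. ✗
u: successors {v}; Diamond Diamond p there: v:F. ✗
v: successors {w}; Diamond Diamond p there: w:F. ✗
w: successors {w}; Diamond Diamond p there: w:F. ✗
— 0 worlds.
For Diamond Diamond Box p:
s: no successors, so Diamond Diamond Box p fails. ✗
t: successors {u}; Diamond Box p there: u:F. ✗
u: successors {v}; Diamond Box p there: v:F. ✗
v: successors {w}; Diamond Box p there: w:F. ✗
w: successors {w}; Diamond Box p there: w:F. ✗
— 0 worlds.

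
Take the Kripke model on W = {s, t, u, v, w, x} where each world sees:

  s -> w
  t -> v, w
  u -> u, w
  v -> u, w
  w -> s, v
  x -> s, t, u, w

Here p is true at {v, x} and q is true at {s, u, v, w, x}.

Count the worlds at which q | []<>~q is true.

s: q is T, []<>~q is F. ✓
t: q is F, []<>~q is F. ✗
u: q is T, []<>~q is F. ✓
v: q is T, []<>~q is F. ✓
w: q is T, []<>~q is F. ✓
x: q is T, []<>~q is F. ✓
Satisfying worlds: {s, u, v, w, x}.

5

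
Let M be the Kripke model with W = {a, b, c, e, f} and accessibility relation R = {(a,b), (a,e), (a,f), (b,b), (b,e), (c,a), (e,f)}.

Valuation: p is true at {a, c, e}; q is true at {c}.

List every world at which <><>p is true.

{a, b, c}

a: successors {b, e, f}; <>p there: b:T, e:F, f:F. ✓
b: successors {b, e}; <>p there: b:T, e:F. ✓
c: successors {a}; <>p there: a:T. ✓
e: successors {f}; <>p there: f:F. ✗
f: no successors, so <><>p fails. ✗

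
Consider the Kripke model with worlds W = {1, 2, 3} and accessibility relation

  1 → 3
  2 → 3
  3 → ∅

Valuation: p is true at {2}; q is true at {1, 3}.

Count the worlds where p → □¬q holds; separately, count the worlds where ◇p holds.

For p → □¬q:
1: p is F, □¬q is F. ✓
2: p is T, □¬q is F. ✗
3: p is F, □¬q is T. ✓
— 2 worlds.
For ◇p:
1: successors {3}; p there: 3:F. ✗
2: successors {3}; p there: 3:F. ✗
3: no successors, so ◇p fails. ✗
— 0 worlds.

2 and 0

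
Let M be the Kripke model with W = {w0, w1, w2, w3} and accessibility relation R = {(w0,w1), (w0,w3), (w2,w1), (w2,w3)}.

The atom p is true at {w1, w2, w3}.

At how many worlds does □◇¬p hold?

w0: successors {w1, w3}; ◇¬p there: w1:F, w3:F. ✗
w1: no successors, so □◇¬p holds vacuously. ✓
w2: successors {w1, w3}; ◇¬p there: w1:F, w3:F. ✗
w3: no successors, so □◇¬p holds vacuously. ✓
Satisfying worlds: {w1, w3}.

2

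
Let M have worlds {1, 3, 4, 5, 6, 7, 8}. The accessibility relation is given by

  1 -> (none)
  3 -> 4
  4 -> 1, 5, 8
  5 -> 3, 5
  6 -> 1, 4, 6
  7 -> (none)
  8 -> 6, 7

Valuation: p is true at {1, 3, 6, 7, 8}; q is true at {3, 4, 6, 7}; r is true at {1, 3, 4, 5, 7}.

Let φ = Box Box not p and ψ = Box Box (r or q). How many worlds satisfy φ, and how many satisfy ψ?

For Box Box not p:
1: no successors, so Box Box not p holds vacuously. ✓
3: successors {4}; Box not p there: 4:F. ✗
4: successors {1, 5, 8}; Box not p there: 1:T, 5:F, 8:F. ✗
5: successors {3, 5}; Box not p there: 3:T, 5:F. ✗
6: successors {1, 4, 6}; Box not p there: 1:T, 4:F, 6:F. ✗
7: no successors, so Box Box not p holds vacuously. ✓
8: successors {6, 7}; Box not p there: 6:F, 7:T. ✗
— 2 worlds.
For Box Box (r or q):
1: no successors, so Box Box (r or q) holds vacuously. ✓
3: successors {4}; Box (r or q) there: 4:F. ✗
4: successors {1, 5, 8}; Box (r or q) there: 1:T, 5:T, 8:T. ✓
5: successors {3, 5}; Box (r or q) there: 3:T, 5:T. ✓
6: successors {1, 4, 6}; Box (r or q) there: 1:T, 4:F, 6:T. ✗
7: no successors, so Box Box (r or q) holds vacuously. ✓
8: successors {6, 7}; Box (r or q) there: 6:T, 7:T. ✓
— 5 worlds.

2 and 5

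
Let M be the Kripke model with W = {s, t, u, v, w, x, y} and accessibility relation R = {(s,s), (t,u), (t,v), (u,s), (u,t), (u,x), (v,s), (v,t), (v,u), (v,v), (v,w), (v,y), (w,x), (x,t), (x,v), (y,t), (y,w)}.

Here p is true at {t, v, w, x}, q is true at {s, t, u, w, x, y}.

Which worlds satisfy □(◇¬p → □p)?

{w}

s: successors {s}; ◇¬p → □p there: s:F. ✗
t: successors {u, v}; ◇¬p → □p there: u:F, v:F. ✗
u: successors {s, t, x}; ◇¬p → □p there: s:F, t:F, x:T. ✗
v: successors {s, t, u, v, w, y}; ◇¬p → □p there: s:F, t:F, u:F, v:F, w:T, y:T. ✗
w: successors {x}; ◇¬p → □p there: x:T. ✓
x: successors {t, v}; ◇¬p → □p there: t:F, v:F. ✗
y: successors {t, w}; ◇¬p → □p there: t:F, w:T. ✗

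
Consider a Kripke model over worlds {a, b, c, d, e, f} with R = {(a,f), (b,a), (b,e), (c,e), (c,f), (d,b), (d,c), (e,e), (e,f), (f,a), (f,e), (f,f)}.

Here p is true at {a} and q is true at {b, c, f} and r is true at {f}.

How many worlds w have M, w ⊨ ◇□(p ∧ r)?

0

a: successors {f}; □(p ∧ r) there: f:F. ✗
b: successors {a, e}; □(p ∧ r) there: a:F, e:F. ✗
c: successors {e, f}; □(p ∧ r) there: e:F, f:F. ✗
d: successors {b, c}; □(p ∧ r) there: b:F, c:F. ✗
e: successors {e, f}; □(p ∧ r) there: e:F, f:F. ✗
f: successors {a, e, f}; □(p ∧ r) there: a:F, e:F, f:F. ✗
Satisfying worlds: ∅.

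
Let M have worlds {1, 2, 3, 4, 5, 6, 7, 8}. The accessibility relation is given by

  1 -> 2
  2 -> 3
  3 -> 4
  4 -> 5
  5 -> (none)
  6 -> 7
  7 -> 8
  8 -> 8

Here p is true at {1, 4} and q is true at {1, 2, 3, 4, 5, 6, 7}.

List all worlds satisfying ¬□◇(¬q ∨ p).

1: □◇(¬q ∨ p) is F. ✓
2: □◇(¬q ∨ p) is T. ✗
3: □◇(¬q ∨ p) is F. ✓
4: □◇(¬q ∨ p) is F. ✓
5: □◇(¬q ∨ p) is T. ✗
6: □◇(¬q ∨ p) is T. ✗
7: □◇(¬q ∨ p) is T. ✗
8: □◇(¬q ∨ p) is T. ✗

{1, 3, 4}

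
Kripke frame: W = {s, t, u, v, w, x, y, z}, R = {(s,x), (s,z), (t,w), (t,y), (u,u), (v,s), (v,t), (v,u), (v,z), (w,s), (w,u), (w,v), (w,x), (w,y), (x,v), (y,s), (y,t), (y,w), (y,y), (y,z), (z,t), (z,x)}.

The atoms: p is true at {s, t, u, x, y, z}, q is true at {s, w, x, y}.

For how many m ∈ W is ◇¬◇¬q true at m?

s: successors {x, z}; ¬◇¬q there: x:F, z:F. ✗
t: successors {w, y}; ¬◇¬q there: w:F, y:F. ✗
u: successors {u}; ¬◇¬q there: u:F. ✗
v: successors {s, t, u, z}; ¬◇¬q there: s:F, t:T, u:F, z:F. ✓
w: successors {s, u, v, x, y}; ¬◇¬q there: s:F, u:F, v:F, x:F, y:F. ✗
x: successors {v}; ¬◇¬q there: v:F. ✗
y: successors {s, t, w, y, z}; ¬◇¬q there: s:F, t:T, w:F, y:F, z:F. ✓
z: successors {t, x}; ¬◇¬q there: t:T, x:F. ✓
Satisfying worlds: {v, y, z}.

3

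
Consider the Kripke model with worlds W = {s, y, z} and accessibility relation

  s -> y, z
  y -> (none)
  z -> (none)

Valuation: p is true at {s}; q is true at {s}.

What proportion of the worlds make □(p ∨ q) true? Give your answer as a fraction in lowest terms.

s: successors {y, z}; p ∨ q there: y:F, z:F. ✗
y: no successors, so □(p ∨ q) holds vacuously. ✓
z: no successors, so □(p ∨ q) holds vacuously. ✓
That's 2 of 3 worlds, so 2/3.

2/3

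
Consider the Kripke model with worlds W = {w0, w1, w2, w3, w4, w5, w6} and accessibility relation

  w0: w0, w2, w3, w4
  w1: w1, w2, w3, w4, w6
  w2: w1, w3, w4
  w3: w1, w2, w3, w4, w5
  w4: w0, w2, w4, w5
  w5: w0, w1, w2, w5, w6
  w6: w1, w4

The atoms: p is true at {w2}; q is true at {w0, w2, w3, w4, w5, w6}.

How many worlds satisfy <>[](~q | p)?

0

w0: successors {w0, w2, w3, w4}; [](~q | p) there: w0:F, w2:F, w3:F, w4:F. ✗
w1: successors {w1, w2, w3, w4, w6}; [](~q | p) there: w1:F, w2:F, w3:F, w4:F, w6:F. ✗
w2: successors {w1, w3, w4}; [](~q | p) there: w1:F, w3:F, w4:F. ✗
w3: successors {w1, w2, w3, w4, w5}; [](~q | p) there: w1:F, w2:F, w3:F, w4:F, w5:F. ✗
w4: successors {w0, w2, w4, w5}; [](~q | p) there: w0:F, w2:F, w4:F, w5:F. ✗
w5: successors {w0, w1, w2, w5, w6}; [](~q | p) there: w0:F, w1:F, w2:F, w5:F, w6:F. ✗
w6: successors {w1, w4}; [](~q | p) there: w1:F, w4:F. ✗
Satisfying worlds: ∅.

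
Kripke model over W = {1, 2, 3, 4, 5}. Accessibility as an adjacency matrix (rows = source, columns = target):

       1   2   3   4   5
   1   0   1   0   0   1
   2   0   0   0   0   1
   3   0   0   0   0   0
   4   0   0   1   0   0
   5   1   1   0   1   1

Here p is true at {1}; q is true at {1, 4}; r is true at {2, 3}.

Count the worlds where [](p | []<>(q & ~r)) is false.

3

1: successors {2, 5}; p | []<>(q & ~r) there: 2:T, 5:F. ✗
2: successors {5}; p | []<>(q & ~r) there: 5:F. ✗
3: no successors, so [](p | []<>(q & ~r)) holds vacuously. ✓
4: successors {3}; p | []<>(q & ~r) there: 3:T. ✓
5: successors {1, 2, 4, 5}; p | []<>(q & ~r) there: 1:T, 2:T, 4:F, 5:F. ✗
Satisfying worlds: {3, 4}.
So [](p | []<>(q & ~r)) fails at the other 3 worlds.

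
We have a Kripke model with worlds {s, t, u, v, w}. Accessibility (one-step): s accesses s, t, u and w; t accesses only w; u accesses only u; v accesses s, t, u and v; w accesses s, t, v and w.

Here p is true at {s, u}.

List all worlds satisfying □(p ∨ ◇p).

{t, u}

s: successors {s, t, u, w}; p ∨ ◇p there: s:T, t:F, u:T, w:T. ✗
t: successors {w}; p ∨ ◇p there: w:T. ✓
u: successors {u}; p ∨ ◇p there: u:T. ✓
v: successors {s, t, u, v}; p ∨ ◇p there: s:T, t:F, u:T, v:T. ✗
w: successors {s, t, v, w}; p ∨ ◇p there: s:T, t:F, v:T, w:T. ✗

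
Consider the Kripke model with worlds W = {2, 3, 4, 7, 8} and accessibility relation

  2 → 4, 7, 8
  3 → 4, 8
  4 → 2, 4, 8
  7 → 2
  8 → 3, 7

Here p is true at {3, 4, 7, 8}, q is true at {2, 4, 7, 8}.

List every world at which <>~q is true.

{8}

2: successors {4, 7, 8}; ~q there: 4:F, 7:F, 8:F. ✗
3: successors {4, 8}; ~q there: 4:F, 8:F. ✗
4: successors {2, 4, 8}; ~q there: 2:F, 4:F, 8:F. ✗
7: successors {2}; ~q there: 2:F. ✗
8: successors {3, 7}; ~q there: 3:T, 7:F. ✓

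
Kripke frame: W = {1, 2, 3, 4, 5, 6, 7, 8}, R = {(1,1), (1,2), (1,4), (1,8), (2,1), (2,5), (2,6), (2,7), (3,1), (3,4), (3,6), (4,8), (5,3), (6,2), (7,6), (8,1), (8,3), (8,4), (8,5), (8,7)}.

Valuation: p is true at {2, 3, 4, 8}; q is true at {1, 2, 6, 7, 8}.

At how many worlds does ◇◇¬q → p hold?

1: ◇◇¬q is T, p is F. ✗
2: ◇◇¬q is T, p is T. ✓
3: ◇◇¬q is T, p is T. ✓
4: ◇◇¬q is T, p is T. ✓
5: ◇◇¬q is T, p is F. ✗
6: ◇◇¬q is T, p is F. ✗
7: ◇◇¬q is F, p is F. ✓
8: ◇◇¬q is T, p is T. ✓
Satisfying worlds: {2, 3, 4, 7, 8}.

5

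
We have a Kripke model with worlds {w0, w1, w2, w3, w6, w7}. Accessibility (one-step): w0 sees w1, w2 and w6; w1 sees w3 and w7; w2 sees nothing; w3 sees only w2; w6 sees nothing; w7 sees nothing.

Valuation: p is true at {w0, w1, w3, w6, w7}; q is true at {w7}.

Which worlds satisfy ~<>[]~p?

w0: <>[]~p is T. ✗
w1: <>[]~p is T. ✗
w2: <>[]~p is F. ✓
w3: <>[]~p is T. ✗
w6: <>[]~p is F. ✓
w7: <>[]~p is F. ✓

{w2, w6, w7}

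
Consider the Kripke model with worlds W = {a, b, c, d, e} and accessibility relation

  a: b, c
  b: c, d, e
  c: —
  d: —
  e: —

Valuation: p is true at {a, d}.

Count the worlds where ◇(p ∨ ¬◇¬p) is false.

3

a: successors {b, c}; p ∨ ¬◇¬p there: b:F, c:T. ✓
b: successors {c, d, e}; p ∨ ¬◇¬p there: c:T, d:T, e:T. ✓
c: no successors, so ◇(p ∨ ¬◇¬p) fails. ✗
d: no successors, so ◇(p ∨ ¬◇¬p) fails. ✗
e: no successors, so ◇(p ∨ ¬◇¬p) fails. ✗
Satisfying worlds: {a, b}.
So ◇(p ∨ ¬◇¬p) fails at the other 3 worlds.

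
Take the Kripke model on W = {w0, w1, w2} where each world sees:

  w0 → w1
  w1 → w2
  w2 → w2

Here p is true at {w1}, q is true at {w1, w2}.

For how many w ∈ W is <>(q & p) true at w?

1

w0: successors {w1}; q & p there: w1:T. ✓
w1: successors {w2}; q & p there: w2:F. ✗
w2: successors {w2}; q & p there: w2:F. ✗
Satisfying worlds: {w0}.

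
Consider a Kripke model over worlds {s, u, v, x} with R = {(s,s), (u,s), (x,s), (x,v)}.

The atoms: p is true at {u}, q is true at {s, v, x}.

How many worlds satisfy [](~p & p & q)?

s: successors {s}; ~p & p & q there: s:F. ✗
u: successors {s}; ~p & p & q there: s:F. ✗
v: no successors, so [](~p & p & q) holds vacuously. ✓
x: successors {s, v}; ~p & p & q there: s:F, v:F. ✗
Satisfying worlds: {v}.

1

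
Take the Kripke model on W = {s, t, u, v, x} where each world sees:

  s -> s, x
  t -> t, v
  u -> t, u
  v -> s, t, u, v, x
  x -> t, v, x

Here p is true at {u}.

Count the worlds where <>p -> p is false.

s: <>p is F, p is F. ✓
t: <>p is F, p is F. ✓
u: <>p is T, p is T. ✓
v: <>p is T, p is F. ✗
x: <>p is F, p is F. ✓
Satisfying worlds: {s, t, u, x}.
So <>p -> p fails at the other 1 world.

1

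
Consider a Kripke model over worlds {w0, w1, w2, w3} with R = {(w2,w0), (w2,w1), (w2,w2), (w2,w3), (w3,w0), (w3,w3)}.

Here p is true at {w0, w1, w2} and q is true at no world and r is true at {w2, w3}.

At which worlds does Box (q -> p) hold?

{w0, w1, w2, w3}

w0: no successors, so Box (q -> p) holds vacuously. ✓
w1: no successors, so Box (q -> p) holds vacuously. ✓
w2: successors {w0, w1, w2, w3}; q -> p there: w0:T, w1:T, w2:T, w3:T. ✓
w3: successors {w0, w3}; q -> p there: w0:T, w3:T. ✓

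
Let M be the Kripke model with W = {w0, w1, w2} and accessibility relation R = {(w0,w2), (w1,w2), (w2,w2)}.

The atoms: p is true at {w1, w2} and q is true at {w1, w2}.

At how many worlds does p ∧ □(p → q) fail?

w0: p is F, □(p → q) is T. ✗
w1: p is T, □(p → q) is T. ✓
w2: p is T, □(p → q) is T. ✓
Satisfying worlds: {w1, w2}.
So p ∧ □(p → q) fails at the other 1 world.

1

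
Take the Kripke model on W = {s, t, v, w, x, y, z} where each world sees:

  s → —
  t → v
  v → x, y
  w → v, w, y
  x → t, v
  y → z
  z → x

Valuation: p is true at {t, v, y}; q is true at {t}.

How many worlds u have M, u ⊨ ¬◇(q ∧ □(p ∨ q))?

6

s: ◇(q ∧ □(p ∨ q)) is F. ✓
t: ◇(q ∧ □(p ∨ q)) is F. ✓
v: ◇(q ∧ □(p ∨ q)) is F. ✓
w: ◇(q ∧ □(p ∨ q)) is F. ✓
x: ◇(q ∧ □(p ∨ q)) is T. ✗
y: ◇(q ∧ □(p ∨ q)) is F. ✓
z: ◇(q ∧ □(p ∨ q)) is F. ✓
Satisfying worlds: {s, t, v, w, y, z}.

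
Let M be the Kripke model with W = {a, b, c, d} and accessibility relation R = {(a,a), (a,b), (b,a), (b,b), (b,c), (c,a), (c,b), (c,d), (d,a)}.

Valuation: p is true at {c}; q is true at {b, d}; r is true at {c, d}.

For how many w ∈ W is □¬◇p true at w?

a: successors {a, b}; ¬◇p there: a:T, b:F. ✗
b: successors {a, b, c}; ¬◇p there: a:T, b:F, c:T. ✗
c: successors {a, b, d}; ¬◇p there: a:T, b:F, d:T. ✗
d: successors {a}; ¬◇p there: a:T. ✓
Satisfying worlds: {d}.

1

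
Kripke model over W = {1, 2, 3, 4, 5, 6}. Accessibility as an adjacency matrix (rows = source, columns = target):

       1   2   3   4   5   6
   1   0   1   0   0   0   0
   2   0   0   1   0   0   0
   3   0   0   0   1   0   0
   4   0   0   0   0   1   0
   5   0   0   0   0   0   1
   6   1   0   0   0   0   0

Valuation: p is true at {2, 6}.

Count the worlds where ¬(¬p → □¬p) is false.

4

1: ¬p → □¬p is F. ✓
2: ¬p → □¬p is T. ✗
3: ¬p → □¬p is T. ✗
4: ¬p → □¬p is T. ✗
5: ¬p → □¬p is F. ✓
6: ¬p → □¬p is T. ✗
Satisfying worlds: {1, 5}.
So ¬(¬p → □¬p) fails at the other 4 worlds.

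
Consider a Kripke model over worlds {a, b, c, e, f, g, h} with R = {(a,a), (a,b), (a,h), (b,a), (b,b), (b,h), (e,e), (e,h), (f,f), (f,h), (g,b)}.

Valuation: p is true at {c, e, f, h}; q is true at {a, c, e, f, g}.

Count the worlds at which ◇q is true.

a: successors {a, b, h}; q there: a:T, b:F, h:F. ✓
b: successors {a, b, h}; q there: a:T, b:F, h:F. ✓
c: no successors, so ◇q fails. ✗
e: successors {e, h}; q there: e:T, h:F. ✓
f: successors {f, h}; q there: f:T, h:F. ✓
g: successors {b}; q there: b:F. ✗
h: no successors, so ◇q fails. ✗
Satisfying worlds: {a, b, e, f}.

4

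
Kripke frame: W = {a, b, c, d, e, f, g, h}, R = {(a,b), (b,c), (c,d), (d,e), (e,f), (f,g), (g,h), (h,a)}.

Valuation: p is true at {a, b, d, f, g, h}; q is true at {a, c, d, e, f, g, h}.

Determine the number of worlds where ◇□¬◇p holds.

a: successors {b}; □¬◇p there: b:F. ✗
b: successors {c}; □¬◇p there: c:T. ✓
c: successors {d}; □¬◇p there: d:F. ✗
d: successors {e}; □¬◇p there: e:F. ✗
e: successors {f}; □¬◇p there: f:F. ✗
f: successors {g}; □¬◇p there: g:F. ✗
g: successors {h}; □¬◇p there: h:F. ✗
h: successors {a}; □¬◇p there: a:T. ✓
Satisfying worlds: {b, h}.

2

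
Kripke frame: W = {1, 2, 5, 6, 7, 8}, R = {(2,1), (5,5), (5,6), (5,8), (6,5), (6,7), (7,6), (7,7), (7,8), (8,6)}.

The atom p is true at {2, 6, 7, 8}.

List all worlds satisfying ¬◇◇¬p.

{1, 2}

1: ◇◇¬p is F. ✓
2: ◇◇¬p is F. ✓
5: ◇◇¬p is T. ✗
6: ◇◇¬p is T. ✗
7: ◇◇¬p is T. ✗
8: ◇◇¬p is T. ✗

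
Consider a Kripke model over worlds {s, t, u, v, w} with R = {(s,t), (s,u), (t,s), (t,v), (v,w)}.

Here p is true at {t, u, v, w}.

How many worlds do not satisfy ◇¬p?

s: successors {t, u}; ¬p there: t:F, u:F. ✗
t: successors {s, v}; ¬p there: s:T, v:F. ✓
u: no successors, so ◇¬p fails. ✗
v: successors {w}; ¬p there: w:F. ✗
w: no successors, so ◇¬p fails. ✗
Satisfying worlds: {t}.
So ◇¬p fails at the other 4 worlds.

4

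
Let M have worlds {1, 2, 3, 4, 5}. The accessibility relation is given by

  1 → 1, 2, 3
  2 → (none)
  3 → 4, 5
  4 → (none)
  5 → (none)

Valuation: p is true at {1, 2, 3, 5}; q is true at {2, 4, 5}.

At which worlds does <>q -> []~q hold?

1: <>q is T, []~q is F. ✗
2: <>q is F, []~q is T. ✓
3: <>q is T, []~q is F. ✗
4: <>q is F, []~q is T. ✓
5: <>q is F, []~q is T. ✓

{2, 4, 5}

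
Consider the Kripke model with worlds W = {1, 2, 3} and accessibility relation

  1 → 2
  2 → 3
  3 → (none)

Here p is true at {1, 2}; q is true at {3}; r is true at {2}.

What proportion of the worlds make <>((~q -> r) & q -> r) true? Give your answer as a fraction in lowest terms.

1: successors {2}; (~q -> r) & q -> r there: 2:T. ✓
2: successors {3}; (~q -> r) & q -> r there: 3:F. ✗
3: no successors, so <>((~q -> r) & q -> r) fails. ✗
That's 1 of 3 worlds, so 1/3.

1/3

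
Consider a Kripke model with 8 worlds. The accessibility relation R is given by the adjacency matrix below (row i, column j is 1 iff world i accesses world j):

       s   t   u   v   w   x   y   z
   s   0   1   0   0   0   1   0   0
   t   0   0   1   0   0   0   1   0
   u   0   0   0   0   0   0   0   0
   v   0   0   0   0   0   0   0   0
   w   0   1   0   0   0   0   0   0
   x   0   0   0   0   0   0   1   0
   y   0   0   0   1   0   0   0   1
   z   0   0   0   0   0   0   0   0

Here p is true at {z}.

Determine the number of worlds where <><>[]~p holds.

4

s: successors {t, x}; <>[]~p there: t:T, x:F. ✓
t: successors {u, y}; <>[]~p there: u:F, y:T. ✓
u: no successors, so <><>[]~p fails. ✗
v: no successors, so <><>[]~p fails. ✗
w: successors {t}; <>[]~p there: t:T. ✓
x: successors {y}; <>[]~p there: y:T. ✓
y: successors {v, z}; <>[]~p there: v:F, z:F. ✗
z: no successors, so <><>[]~p fails. ✗
Satisfying worlds: {s, t, w, x}.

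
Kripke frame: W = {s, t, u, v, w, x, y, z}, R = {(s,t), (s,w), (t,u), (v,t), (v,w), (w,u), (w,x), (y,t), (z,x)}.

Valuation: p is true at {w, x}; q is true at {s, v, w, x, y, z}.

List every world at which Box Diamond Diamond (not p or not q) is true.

s: successors {t, w}; Diamond Diamond (not p or not q) there: t:F, w:F. ✗
t: successors {u}; Diamond Diamond (not p or not q) there: u:F. ✗
u: no successors, so Box Diamond Diamond (not p or not q) holds vacuously. ✓
v: successors {t, w}; Diamond Diamond (not p or not q) there: t:F, w:F. ✗
w: successors {u, x}; Diamond Diamond (not p or not q) there: u:F, x:F. ✗
x: no successors, so Box Diamond Diamond (not p or not q) holds vacuously. ✓
y: successors {t}; Diamond Diamond (not p or not q) there: t:F. ✗
z: successors {x}; Diamond Diamond (not p or not q) there: x:F. ✗

{u, x}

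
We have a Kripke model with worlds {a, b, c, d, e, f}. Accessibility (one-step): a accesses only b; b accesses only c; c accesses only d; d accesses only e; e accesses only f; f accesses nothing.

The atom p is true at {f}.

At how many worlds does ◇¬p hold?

a: successors {b}; ¬p there: b:T. ✓
b: successors {c}; ¬p there: c:T. ✓
c: successors {d}; ¬p there: d:T. ✓
d: successors {e}; ¬p there: e:T. ✓
e: successors {f}; ¬p there: f:F. ✗
f: no successors, so ◇¬p fails. ✗
Satisfying worlds: {a, b, c, d}.

4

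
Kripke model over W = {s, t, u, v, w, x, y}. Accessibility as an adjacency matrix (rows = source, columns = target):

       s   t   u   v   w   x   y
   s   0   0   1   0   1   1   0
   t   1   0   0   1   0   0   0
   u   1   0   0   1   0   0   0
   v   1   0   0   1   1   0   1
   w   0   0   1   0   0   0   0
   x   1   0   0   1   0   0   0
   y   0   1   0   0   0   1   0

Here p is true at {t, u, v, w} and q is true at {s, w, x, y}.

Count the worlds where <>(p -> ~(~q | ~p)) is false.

1

s: successors {u, w, x}; p -> ~(~q | ~p) there: u:F, w:T, x:T. ✓
t: successors {s, v}; p -> ~(~q | ~p) there: s:T, v:F. ✓
u: successors {s, v}; p -> ~(~q | ~p) there: s:T, v:F. ✓
v: successors {s, v, w, y}; p -> ~(~q | ~p) there: s:T, v:F, w:T, y:T. ✓
w: successors {u}; p -> ~(~q | ~p) there: u:F. ✗
x: successors {s, v}; p -> ~(~q | ~p) there: s:T, v:F. ✓
y: successors {t, x}; p -> ~(~q | ~p) there: t:F, x:T. ✓
Satisfying worlds: {s, t, u, v, x, y}.
So <>(p -> ~(~q | ~p)) fails at the other 1 world.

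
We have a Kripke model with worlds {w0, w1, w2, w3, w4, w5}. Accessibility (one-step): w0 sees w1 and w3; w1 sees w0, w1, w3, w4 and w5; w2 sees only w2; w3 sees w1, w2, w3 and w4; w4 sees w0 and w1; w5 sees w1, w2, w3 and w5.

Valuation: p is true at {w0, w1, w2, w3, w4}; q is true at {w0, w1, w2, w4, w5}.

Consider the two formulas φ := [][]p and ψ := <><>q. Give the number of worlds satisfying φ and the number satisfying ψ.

1 and 6

For [][]p:
w0: successors {w1, w3}; []p there: w1:F, w3:T. ✗
w1: successors {w0, w1, w3, w4, w5}; []p there: w0:T, w1:F, w3:T, w4:T, w5:F. ✗
w2: successors {w2}; []p there: w2:T. ✓
w3: successors {w1, w2, w3, w4}; []p there: w1:F, w2:T, w3:T, w4:T. ✗
w4: successors {w0, w1}; []p there: w0:T, w1:F. ✗
w5: successors {w1, w2, w3, w5}; []p there: w1:F, w2:T, w3:T, w5:F. ✗
— 1 world.
For <><>q:
w0: successors {w1, w3}; <>q there: w1:T, w3:T. ✓
w1: successors {w0, w1, w3, w4, w5}; <>q there: w0:T, w1:T, w3:T, w4:T, w5:T. ✓
w2: successors {w2}; <>q there: w2:T. ✓
w3: successors {w1, w2, w3, w4}; <>q there: w1:T, w2:T, w3:T, w4:T. ✓
w4: successors {w0, w1}; <>q there: w0:T, w1:T. ✓
w5: successors {w1, w2, w3, w5}; <>q there: w1:T, w2:T, w3:T, w5:T. ✓
— 6 worlds.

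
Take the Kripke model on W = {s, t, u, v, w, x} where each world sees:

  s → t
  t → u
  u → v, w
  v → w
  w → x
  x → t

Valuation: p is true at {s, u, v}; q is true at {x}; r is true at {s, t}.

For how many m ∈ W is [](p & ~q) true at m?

s: successors {t}; p & ~q there: t:F. ✗
t: successors {u}; p & ~q there: u:T. ✓
u: successors {v, w}; p & ~q there: v:T, w:F. ✗
v: successors {w}; p & ~q there: w:F. ✗
w: successors {x}; p & ~q there: x:F. ✗
x: successors {t}; p & ~q there: t:F. ✗
Satisfying worlds: {t}.

1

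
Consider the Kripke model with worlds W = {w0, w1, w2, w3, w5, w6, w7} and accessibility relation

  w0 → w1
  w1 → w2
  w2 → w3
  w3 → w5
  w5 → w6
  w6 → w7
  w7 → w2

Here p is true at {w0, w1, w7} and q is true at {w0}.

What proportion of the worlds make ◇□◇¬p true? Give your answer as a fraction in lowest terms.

w0: successors {w1}; □◇¬p there: w1:T. ✓
w1: successors {w2}; □◇¬p there: w2:T. ✓
w2: successors {w3}; □◇¬p there: w3:T. ✓
w3: successors {w5}; □◇¬p there: w5:F. ✗
w5: successors {w6}; □◇¬p there: w6:T. ✓
w6: successors {w7}; □◇¬p there: w7:T. ✓
w7: successors {w2}; □◇¬p there: w2:T. ✓
That's 6 of 7 worlds, so 6/7.

6/7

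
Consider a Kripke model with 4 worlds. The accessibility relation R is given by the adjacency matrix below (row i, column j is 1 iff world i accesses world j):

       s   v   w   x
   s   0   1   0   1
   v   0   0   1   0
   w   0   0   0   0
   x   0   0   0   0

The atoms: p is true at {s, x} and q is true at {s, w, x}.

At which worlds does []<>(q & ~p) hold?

s: successors {v, x}; <>(q & ~p) there: v:T, x:F. ✗
v: successors {w}; <>(q & ~p) there: w:F. ✗
w: no successors, so []<>(q & ~p) holds vacuously. ✓
x: no successors, so []<>(q & ~p) holds vacuously. ✓

{w, x}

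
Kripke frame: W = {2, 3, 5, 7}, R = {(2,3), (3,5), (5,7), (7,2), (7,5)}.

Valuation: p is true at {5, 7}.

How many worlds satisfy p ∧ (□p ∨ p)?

2

2: p is F, □p ∨ p is F. ✗
3: p is F, □p ∨ p is T. ✗
5: p is T, □p ∨ p is T. ✓
7: p is T, □p ∨ p is T. ✓
Satisfying worlds: {5, 7}.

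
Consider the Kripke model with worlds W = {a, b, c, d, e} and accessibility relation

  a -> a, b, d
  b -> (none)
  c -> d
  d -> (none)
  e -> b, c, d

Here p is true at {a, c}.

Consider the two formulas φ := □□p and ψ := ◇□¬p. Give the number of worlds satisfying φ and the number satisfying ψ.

For □□p:
a: successors {a, b, d}; □p there: a:F, b:T, d:T. ✗
b: no successors, so □□p holds vacuously. ✓
c: successors {d}; □p there: d:T. ✓
d: no successors, so □□p holds vacuously. ✓
e: successors {b, c, d}; □p there: b:T, c:F, d:T. ✗
— 3 worlds.
For ◇□¬p:
a: successors {a, b, d}; □¬p there: a:F, b:T, d:T. ✓
b: no successors, so ◇□¬p fails. ✗
c: successors {d}; □¬p there: d:T. ✓
d: no successors, so ◇□¬p fails. ✗
e: successors {b, c, d}; □¬p there: b:T, c:T, d:T. ✓
— 3 worlds.

3 and 3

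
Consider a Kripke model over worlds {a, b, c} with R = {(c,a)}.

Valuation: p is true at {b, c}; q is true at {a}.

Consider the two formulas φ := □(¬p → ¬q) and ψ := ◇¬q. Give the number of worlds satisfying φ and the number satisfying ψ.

For □(¬p → ¬q):
a: no successors, so □(¬p → ¬q) holds vacuously. ✓
b: no successors, so □(¬p → ¬q) holds vacuously. ✓
c: successors {a}; ¬p → ¬q there: a:F. ✗
— 2 worlds.
For ◇¬q:
a: no successors, so ◇¬q fails. ✗
b: no successors, so ◇¬q fails. ✗
c: successors {a}; ¬q there: a:F. ✗
— 0 worlds.

2 and 0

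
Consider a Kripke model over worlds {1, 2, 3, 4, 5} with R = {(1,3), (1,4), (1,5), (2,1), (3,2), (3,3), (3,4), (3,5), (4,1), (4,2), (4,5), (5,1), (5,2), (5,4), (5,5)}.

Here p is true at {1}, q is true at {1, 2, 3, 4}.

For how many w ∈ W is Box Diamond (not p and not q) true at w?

1: successors {3, 4, 5}; Diamond (not p and not q) there: 3:T, 4:T, 5:T. ✓
2: successors {1}; Diamond (not p and not q) there: 1:T. ✓
3: successors {2, 3, 4, 5}; Diamond (not p and not q) there: 2:F, 3:T, 4:T, 5:T. ✗
4: successors {1, 2, 5}; Diamond (not p and not q) there: 1:T, 2:F, 5:T. ✗
5: successors {1, 2, 4, 5}; Diamond (not p and not q) there: 1:T, 2:F, 4:T, 5:T. ✗
Satisfying worlds: {1, 2}.

2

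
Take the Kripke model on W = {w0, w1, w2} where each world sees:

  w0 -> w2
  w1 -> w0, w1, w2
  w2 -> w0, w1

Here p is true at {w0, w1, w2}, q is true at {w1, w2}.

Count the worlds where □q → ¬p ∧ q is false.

1

w0: □q is T, ¬p ∧ q is F. ✗
w1: □q is F, ¬p ∧ q is F. ✓
w2: □q is F, ¬p ∧ q is F. ✓
Satisfying worlds: {w1, w2}.
So □q → ¬p ∧ q fails at the other 1 world.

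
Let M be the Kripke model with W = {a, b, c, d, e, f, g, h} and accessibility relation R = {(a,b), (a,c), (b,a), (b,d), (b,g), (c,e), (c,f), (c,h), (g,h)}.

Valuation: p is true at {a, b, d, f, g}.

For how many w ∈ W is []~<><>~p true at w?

a: successors {b, c}; ~<><>~p there: b:F, c:T. ✗
b: successors {a, d, g}; ~<><>~p there: a:F, d:T, g:T. ✗
c: successors {e, f, h}; ~<><>~p there: e:T, f:T, h:T. ✓
d: no successors, so []~<><>~p holds vacuously. ✓
e: no successors, so []~<><>~p holds vacuously. ✓
f: no successors, so []~<><>~p holds vacuously. ✓
g: successors {h}; ~<><>~p there: h:T. ✓
h: no successors, so []~<><>~p holds vacuously. ✓
Satisfying worlds: {c, d, e, f, g, h}.

6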